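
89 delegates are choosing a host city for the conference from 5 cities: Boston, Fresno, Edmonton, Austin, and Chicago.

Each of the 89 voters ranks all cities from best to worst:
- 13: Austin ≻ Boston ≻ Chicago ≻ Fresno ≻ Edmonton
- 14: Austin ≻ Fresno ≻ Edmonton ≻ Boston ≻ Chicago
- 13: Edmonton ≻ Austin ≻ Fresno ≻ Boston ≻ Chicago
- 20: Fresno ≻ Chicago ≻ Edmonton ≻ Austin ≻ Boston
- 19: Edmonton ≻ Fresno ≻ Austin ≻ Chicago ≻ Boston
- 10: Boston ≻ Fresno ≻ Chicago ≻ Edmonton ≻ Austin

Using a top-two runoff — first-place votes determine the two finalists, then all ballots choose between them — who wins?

Edmonton

Round 1 first-place votes: Boston 10, Fresno 20, Edmonton 32, Austin 27, Chicago 0. Edmonton and Austin advance.
Runoff: Edmonton is ranked above Austin on 62 ballots, Austin above Edmonton on 27.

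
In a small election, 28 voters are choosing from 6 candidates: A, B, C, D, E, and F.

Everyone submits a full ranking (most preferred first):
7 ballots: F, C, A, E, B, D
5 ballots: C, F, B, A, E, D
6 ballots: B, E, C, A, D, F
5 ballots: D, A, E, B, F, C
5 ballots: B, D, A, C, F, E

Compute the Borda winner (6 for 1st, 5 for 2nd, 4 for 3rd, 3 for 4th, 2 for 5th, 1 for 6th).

A: 7×4 + 5×3 + 6×3 + 5×5 + 5×4 = 106
B: 7×2 + 5×4 + 6×6 + 5×3 + 5×6 = 115
C: 7×5 + 5×6 + 6×4 + 5×1 + 5×3 = 109
D: 7×1 + 5×1 + 6×2 + 5×6 + 5×5 = 79
E: 7×3 + 5×2 + 6×5 + 5×4 + 5×1 = 86
F: 7×6 + 5×5 + 6×1 + 5×2 + 5×2 = 93

B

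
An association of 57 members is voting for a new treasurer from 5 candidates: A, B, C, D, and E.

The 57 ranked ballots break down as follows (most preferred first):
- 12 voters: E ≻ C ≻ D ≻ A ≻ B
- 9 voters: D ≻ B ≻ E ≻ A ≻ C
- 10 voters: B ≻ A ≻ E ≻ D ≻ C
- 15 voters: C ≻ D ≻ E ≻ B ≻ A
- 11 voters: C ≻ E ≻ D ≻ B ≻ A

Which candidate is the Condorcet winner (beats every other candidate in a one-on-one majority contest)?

E vs A: 47–10
E vs B: 38–19
E vs C: 31–26
E vs D: 33–24
E beats every other candidate.

E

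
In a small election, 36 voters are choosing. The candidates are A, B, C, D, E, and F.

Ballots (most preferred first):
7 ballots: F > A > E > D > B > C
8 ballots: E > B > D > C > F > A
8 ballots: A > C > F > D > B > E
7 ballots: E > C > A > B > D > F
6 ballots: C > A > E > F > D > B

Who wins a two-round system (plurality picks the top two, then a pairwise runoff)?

A

Round 1 first-place votes: A 8, B 0, C 6, D 0, E 15, F 7. E and A advance.
Runoff: E is ranked above A on 15 ballots, A above E on 21.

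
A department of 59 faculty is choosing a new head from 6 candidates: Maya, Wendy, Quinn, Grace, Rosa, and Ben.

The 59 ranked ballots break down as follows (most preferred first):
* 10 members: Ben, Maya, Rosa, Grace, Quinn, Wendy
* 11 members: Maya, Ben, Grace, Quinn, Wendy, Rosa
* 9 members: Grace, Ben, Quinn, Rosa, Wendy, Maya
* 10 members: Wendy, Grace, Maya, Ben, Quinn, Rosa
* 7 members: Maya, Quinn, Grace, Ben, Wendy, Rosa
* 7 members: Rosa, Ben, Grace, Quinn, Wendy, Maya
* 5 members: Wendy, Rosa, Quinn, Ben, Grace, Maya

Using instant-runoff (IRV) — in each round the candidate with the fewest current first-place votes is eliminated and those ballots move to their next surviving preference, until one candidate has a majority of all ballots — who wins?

Ben

Round 1: Maya 18, Wendy 15, Quinn 0, Grace 9, Rosa 7, Ben 10. Quinn eliminated.
Round 2: Maya 18, Wendy 15, Grace 9, Rosa 7, Ben 10. Rosa eliminated.
Round 3: Maya 18, Wendy 15, Grace 9, Ben 17. Grace eliminated.
Round 4: Maya 18, Wendy 15, Ben 26. Wendy eliminated.
Round 5: Maya 28, Ben 31. Ben has a majority (≥30).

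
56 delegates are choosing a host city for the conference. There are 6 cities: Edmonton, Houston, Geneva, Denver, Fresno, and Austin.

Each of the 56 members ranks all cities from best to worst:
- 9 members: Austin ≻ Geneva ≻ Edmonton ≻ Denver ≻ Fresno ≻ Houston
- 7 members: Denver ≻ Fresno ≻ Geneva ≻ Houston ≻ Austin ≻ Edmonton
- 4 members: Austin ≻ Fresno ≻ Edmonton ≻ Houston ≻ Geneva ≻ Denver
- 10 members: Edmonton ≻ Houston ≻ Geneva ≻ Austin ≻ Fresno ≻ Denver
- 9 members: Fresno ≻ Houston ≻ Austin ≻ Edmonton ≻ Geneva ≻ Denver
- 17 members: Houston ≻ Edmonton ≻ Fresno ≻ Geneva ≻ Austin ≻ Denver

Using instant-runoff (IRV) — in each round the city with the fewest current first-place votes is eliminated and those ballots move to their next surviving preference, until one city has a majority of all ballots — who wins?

Fresno

Round 1: Edmonton 10, Houston 17, Geneva 0, Denver 7, Fresno 9, Austin 13. Geneva eliminated.
Round 2: Edmonton 10, Houston 17, Denver 7, Fresno 9, Austin 13. Denver eliminated.
Round 3: Edmonton 10, Houston 17, Fresno 16, Austin 13. Edmonton eliminated.
Round 4: Houston 27, Fresno 16, Austin 13. Austin eliminated.
Round 5: Houston 27, Fresno 29. Fresno has a majority (≥29).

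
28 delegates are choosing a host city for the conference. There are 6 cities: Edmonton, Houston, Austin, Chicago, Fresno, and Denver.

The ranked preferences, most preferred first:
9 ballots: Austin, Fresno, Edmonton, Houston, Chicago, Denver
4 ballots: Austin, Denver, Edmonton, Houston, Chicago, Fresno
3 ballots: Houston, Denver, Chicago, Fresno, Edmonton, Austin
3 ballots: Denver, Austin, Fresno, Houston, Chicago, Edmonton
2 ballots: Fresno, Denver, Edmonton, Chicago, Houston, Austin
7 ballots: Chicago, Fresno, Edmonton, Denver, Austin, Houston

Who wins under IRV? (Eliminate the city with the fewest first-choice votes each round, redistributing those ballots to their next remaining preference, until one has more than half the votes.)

Round 1: Edmonton 0, Houston 3, Austin 13, Chicago 7, Fresno 2, Denver 3. Edmonton eliminated.
Round 2: Houston 3, Austin 13, Chicago 7, Fresno 2, Denver 3. Fresno eliminated.
Round 3: Houston 3, Austin 13, Chicago 7, Denver 5. Houston eliminated.
Round 4: Austin 13, Chicago 7, Denver 8. Chicago eliminated.
Round 5: Austin 13, Denver 15. Denver has a majority (≥15).

Denver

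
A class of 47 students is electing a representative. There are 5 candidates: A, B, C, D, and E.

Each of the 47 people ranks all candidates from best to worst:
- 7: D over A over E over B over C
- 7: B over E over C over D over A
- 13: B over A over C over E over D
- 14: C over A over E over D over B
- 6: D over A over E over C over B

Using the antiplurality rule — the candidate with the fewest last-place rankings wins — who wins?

Last-place votes: A 7, B 20, C 7, D 13, E 0.

E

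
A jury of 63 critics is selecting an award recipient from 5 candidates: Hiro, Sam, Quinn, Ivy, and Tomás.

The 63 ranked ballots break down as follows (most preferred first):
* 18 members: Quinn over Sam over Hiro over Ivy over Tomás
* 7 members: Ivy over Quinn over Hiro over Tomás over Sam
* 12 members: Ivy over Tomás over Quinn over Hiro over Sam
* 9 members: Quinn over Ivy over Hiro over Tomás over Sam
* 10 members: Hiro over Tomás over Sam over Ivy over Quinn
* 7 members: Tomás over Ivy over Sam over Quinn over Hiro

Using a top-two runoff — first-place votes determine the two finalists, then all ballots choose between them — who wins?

Round 1 first-place votes: Hiro 10, Sam 0, Quinn 27, Ivy 19, Tomás 7. Quinn and Ivy advance.
Runoff: Quinn is ranked above Ivy on 27 ballots, Ivy above Quinn on 36.

Ivy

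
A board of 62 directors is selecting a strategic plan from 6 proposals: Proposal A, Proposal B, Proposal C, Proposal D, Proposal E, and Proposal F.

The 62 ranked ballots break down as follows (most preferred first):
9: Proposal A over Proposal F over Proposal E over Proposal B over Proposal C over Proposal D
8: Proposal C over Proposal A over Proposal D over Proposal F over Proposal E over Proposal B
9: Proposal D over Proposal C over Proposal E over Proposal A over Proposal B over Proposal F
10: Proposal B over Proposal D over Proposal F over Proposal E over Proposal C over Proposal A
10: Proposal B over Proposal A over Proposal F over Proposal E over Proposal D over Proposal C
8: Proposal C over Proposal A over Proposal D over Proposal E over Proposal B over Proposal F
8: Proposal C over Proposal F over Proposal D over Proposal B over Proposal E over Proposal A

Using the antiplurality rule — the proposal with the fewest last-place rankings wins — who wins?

Proposal E

Last-place votes: Proposal A 18, Proposal B 8, Proposal C 10, Proposal D 9, Proposal E 0, Proposal F 17.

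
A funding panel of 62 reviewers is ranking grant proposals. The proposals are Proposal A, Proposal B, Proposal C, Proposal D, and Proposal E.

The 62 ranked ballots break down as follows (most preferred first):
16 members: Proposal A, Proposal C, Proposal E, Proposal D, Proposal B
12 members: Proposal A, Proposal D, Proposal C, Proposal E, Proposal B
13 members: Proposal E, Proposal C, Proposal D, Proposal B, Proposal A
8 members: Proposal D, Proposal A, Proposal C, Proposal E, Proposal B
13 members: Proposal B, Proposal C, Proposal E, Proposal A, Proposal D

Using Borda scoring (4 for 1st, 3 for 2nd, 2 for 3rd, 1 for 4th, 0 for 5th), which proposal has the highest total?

Proposal A: 16×4 + 12×4 + 13×0 + 8×3 + 13×1 = 149
Proposal B: 16×0 + 12×0 + 13×1 + 8×0 + 13×4 = 65
Proposal C: 16×3 + 12×2 + 13×3 + 8×2 + 13×3 = 166
Proposal D: 16×1 + 12×3 + 13×2 + 8×4 + 13×0 = 110
Proposal E: 16×2 + 12×1 + 13×4 + 8×1 + 13×2 = 130

Proposal C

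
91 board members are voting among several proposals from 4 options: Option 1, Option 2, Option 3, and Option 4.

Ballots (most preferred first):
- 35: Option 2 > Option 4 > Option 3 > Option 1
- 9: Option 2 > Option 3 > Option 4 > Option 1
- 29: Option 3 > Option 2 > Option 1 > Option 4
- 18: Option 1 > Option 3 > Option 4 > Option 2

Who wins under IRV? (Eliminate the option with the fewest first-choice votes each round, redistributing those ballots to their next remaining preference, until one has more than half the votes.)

Option 3

Round 1: Option 1 18, Option 2 44, Option 3 29, Option 4 0. Option 4 eliminated.
Round 2: Option 1 18, Option 2 44, Option 3 29. Option 1 eliminated.
Round 3: Option 2 44, Option 3 47. Option 3 has a majority (≥46).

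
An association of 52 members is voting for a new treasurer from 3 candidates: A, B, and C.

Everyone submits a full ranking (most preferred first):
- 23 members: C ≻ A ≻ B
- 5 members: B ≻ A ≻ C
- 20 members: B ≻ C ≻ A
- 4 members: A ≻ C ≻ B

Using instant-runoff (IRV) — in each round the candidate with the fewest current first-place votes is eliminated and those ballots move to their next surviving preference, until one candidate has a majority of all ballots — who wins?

C

Round 1: A 4, B 25, C 23. A eliminated.
Round 2: B 25, C 27. C has a majority (≥27).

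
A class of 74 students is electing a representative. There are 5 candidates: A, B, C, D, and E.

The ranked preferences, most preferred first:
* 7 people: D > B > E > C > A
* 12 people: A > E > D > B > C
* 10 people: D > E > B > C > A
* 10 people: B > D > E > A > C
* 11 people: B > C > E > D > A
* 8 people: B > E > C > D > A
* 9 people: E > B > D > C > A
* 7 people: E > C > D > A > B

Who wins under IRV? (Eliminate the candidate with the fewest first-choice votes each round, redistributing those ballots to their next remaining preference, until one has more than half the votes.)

E

Round 1: A 12, B 29, C 0, D 17, E 16. C eliminated.
Round 2: A 12, B 29, D 17, E 16. A eliminated.
Round 3: B 29, D 17, E 28. D eliminated.
Round 4: B 36, E 38. E has a majority (≥38).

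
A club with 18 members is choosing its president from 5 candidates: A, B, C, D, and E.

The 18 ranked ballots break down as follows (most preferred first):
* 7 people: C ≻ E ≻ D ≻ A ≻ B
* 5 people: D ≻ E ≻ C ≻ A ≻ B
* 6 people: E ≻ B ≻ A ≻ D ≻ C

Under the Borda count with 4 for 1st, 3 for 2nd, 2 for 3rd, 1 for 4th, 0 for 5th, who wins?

E

A: 7×1 + 5×1 + 6×2 = 24
B: 7×0 + 5×0 + 6×3 = 18
C: 7×4 + 5×2 + 6×0 = 38
D: 7×2 + 5×4 + 6×1 = 40
E: 7×3 + 5×3 + 6×4 = 60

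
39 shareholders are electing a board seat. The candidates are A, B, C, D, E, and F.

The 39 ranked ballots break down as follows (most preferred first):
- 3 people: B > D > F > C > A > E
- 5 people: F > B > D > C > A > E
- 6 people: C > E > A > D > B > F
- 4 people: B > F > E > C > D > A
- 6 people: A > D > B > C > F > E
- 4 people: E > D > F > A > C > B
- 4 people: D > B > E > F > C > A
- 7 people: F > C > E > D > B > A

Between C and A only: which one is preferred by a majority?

C is ranked above A on 29 ballots; A above C on 10.

C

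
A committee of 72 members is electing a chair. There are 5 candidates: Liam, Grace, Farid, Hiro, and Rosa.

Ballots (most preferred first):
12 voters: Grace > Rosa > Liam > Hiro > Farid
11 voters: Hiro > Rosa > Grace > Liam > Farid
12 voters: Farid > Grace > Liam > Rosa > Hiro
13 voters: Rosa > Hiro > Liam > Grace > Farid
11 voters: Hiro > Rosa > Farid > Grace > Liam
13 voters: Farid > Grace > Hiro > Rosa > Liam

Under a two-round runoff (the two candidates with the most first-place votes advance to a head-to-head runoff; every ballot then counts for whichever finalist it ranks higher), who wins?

Round 1 first-place votes: Liam 0, Grace 12, Farid 25, Hiro 22, Rosa 13. Farid and Hiro advance.
Runoff: Farid is ranked above Hiro on 25 ballots, Hiro above Farid on 47.

Hiro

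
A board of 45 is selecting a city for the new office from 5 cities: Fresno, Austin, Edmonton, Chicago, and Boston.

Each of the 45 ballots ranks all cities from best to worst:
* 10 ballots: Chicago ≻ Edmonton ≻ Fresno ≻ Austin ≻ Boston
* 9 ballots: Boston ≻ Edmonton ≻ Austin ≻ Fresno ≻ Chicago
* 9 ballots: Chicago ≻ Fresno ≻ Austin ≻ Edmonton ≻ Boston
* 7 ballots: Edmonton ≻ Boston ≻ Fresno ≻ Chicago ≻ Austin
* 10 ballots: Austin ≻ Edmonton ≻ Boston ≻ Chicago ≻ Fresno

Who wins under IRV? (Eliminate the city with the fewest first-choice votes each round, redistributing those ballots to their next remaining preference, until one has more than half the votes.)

Round 1: Fresno 0, Austin 10, Edmonton 7, Chicago 19, Boston 9. Fresno eliminated.
Round 2: Austin 10, Edmonton 7, Chicago 19, Boston 9. Edmonton eliminated.
Round 3: Austin 10, Chicago 19, Boston 16. Austin eliminated.
Round 4: Chicago 19, Boston 26. Boston has a majority (≥23).

Boston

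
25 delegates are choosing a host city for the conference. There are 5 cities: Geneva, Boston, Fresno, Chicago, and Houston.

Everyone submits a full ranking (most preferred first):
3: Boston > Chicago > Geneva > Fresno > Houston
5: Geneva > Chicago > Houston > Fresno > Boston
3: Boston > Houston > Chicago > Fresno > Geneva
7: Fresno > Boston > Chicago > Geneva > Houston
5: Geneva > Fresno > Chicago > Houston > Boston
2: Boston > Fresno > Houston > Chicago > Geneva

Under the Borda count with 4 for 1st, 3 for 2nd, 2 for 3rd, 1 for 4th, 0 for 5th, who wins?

Fresno

Geneva: 3×2 + 5×4 + 3×0 + 7×1 + 5×4 + 2×0 = 53
Boston: 3×4 + 5×0 + 3×4 + 7×3 + 5×0 + 2×4 = 53
Fresno: 3×1 + 5×1 + 3×1 + 7×4 + 5×3 + 2×3 = 60
Chicago: 3×3 + 5×3 + 3×2 + 7×2 + 5×2 + 2×1 = 56
Houston: 3×0 + 5×2 + 3×3 + 7×0 + 5×1 + 2×2 = 28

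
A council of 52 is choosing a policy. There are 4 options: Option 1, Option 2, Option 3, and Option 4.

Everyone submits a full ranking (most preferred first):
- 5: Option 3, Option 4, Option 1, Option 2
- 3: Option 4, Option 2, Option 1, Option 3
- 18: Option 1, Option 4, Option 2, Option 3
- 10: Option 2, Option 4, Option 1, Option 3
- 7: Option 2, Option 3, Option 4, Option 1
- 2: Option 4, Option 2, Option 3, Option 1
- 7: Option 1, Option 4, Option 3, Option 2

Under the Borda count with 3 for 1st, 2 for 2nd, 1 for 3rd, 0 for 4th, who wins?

Option 1: 5×1 + 3×1 + 18×3 + 10×1 + 7×0 + 2×0 + 7×3 = 93
Option 2: 5×0 + 3×2 + 18×1 + 10×3 + 7×3 + 2×2 + 7×0 = 79
Option 3: 5×3 + 3×0 + 18×0 + 10×0 + 7×2 + 2×1 + 7×1 = 38
Option 4: 5×2 + 3×3 + 18×2 + 10×2 + 7×1 + 2×3 + 7×2 = 102

Option 4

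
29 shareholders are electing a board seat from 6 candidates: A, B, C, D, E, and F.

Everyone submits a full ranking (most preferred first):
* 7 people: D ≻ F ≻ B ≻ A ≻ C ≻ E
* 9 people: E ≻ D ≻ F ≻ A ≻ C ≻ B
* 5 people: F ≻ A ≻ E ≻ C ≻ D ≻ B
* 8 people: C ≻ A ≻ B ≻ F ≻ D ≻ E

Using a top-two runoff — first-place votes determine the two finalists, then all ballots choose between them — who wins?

Round 1 first-place votes: A 0, B 0, C 8, D 7, E 9, F 5. E and C advance.
Runoff: E is ranked above C on 14 ballots, C above E on 15.

C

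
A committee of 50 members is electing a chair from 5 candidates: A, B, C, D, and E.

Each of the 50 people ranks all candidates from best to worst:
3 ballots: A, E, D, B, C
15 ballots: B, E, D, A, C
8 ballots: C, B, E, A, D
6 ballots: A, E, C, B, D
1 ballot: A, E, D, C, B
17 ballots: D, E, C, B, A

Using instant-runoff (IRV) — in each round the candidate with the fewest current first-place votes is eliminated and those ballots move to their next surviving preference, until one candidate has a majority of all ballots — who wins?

Round 1: A 10, B 15, C 8, D 17, E 0. E eliminated.
Round 2: A 10, B 15, C 8, D 17. C eliminated.
Round 3: A 10, B 23, D 17. A eliminated.
Round 4: B 29, D 21. B has a majority (≥26).

B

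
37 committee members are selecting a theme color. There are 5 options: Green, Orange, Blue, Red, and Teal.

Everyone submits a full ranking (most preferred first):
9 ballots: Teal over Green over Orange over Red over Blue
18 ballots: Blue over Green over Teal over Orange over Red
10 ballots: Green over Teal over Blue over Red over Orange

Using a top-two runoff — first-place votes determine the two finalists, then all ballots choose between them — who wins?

Green

Round 1 first-place votes: Green 10, Orange 0, Blue 18, Red 0, Teal 9. Blue and Green advance.
Runoff: Blue is ranked above Green on 18 ballots, Green above Blue on 19.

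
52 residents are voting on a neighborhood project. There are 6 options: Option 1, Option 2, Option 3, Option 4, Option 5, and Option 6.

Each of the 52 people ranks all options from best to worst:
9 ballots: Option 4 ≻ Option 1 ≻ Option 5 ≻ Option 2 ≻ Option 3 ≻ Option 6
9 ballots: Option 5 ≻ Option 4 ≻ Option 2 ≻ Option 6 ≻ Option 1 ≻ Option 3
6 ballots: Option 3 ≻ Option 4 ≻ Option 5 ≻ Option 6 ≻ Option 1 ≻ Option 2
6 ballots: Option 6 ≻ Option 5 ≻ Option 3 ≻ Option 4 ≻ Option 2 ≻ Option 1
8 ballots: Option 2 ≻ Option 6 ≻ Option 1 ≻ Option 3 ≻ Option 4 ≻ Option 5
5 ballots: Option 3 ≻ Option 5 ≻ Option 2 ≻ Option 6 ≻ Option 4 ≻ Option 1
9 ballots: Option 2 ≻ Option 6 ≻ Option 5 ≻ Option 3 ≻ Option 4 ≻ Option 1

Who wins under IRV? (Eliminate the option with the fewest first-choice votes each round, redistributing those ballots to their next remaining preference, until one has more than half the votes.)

Round 1: Option 1 0, Option 2 17, Option 3 11, Option 4 9, Option 5 9, Option 6 6. Option 1 eliminated.
Round 2: Option 2 17, Option 3 11, Option 4 9, Option 5 9, Option 6 6. Option 6 eliminated.
Round 3: Option 2 17, Option 3 11, Option 4 9, Option 5 15. Option 4 eliminated.
Round 4: Option 2 17, Option 3 11, Option 5 24. Option 3 eliminated.
Round 5: Option 2 17, Option 5 35. Option 5 has a majority (≥27).

Option 5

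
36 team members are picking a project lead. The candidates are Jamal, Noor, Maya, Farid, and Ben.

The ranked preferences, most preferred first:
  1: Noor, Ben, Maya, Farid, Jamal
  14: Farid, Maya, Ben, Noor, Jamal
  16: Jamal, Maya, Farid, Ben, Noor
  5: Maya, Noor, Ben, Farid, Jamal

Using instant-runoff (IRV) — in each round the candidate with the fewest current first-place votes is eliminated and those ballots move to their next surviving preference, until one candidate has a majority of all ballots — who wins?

Farid

Round 1: Jamal 16, Noor 1, Maya 5, Farid 14, Ben 0. Ben eliminated.
Round 2: Jamal 16, Noor 1, Maya 5, Farid 14. Noor eliminated.
Round 3: Jamal 16, Maya 6, Farid 14. Maya eliminated.
Round 4: Jamal 16, Farid 20. Farid has a majority (≥19).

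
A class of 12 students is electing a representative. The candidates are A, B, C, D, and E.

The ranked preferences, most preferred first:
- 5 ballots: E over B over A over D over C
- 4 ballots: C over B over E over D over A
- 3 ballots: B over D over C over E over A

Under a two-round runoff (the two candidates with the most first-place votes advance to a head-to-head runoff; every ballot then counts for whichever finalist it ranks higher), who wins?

Round 1 first-place votes: A 0, B 3, C 4, D 0, E 5. E and C advance.
Runoff: E is ranked above C on 5 ballots, C above E on 7.

C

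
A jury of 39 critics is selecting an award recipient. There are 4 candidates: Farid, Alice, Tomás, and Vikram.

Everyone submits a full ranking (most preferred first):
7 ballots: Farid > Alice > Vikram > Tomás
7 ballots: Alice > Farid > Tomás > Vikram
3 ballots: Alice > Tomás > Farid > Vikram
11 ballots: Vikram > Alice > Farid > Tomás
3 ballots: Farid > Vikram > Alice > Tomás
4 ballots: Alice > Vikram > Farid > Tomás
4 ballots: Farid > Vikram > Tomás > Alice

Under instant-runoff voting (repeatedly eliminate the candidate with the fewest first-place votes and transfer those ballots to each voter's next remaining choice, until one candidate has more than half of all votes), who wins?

Alice

Round 1: Farid 14, Alice 14, Tomás 0, Vikram 11. Tomás eliminated.
Round 2: Farid 14, Alice 14, Vikram 11. Vikram eliminated.
Round 3: Farid 14, Alice 25. Alice has a majority (≥20).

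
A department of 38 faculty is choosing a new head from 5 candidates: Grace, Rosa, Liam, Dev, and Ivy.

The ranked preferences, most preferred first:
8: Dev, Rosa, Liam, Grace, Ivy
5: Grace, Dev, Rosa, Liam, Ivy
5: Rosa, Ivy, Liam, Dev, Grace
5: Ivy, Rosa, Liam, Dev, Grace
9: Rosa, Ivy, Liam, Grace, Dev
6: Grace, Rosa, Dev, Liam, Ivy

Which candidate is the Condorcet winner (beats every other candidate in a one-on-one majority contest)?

Rosa

Rosa vs Grace: 27–11
Rosa vs Liam: 38–0
Rosa vs Dev: 25–13
Rosa vs Ivy: 33–5
Rosa beats every other candidate.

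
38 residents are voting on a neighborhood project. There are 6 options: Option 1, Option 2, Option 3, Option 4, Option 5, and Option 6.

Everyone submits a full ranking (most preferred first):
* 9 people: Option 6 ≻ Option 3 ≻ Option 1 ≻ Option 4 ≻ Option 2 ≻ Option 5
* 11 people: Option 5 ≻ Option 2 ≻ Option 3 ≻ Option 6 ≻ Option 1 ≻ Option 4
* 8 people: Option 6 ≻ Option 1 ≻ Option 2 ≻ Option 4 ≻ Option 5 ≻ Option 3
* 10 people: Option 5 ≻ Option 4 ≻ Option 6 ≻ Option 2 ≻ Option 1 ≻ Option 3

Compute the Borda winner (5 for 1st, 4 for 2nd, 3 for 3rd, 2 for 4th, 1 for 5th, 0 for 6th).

Option 6

Option 1: 9×3 + 11×1 + 8×4 + 10×1 = 80
Option 2: 9×1 + 11×4 + 8×3 + 10×2 = 97
Option 3: 9×4 + 11×3 + 8×0 + 10×0 = 69
Option 4: 9×2 + 11×0 + 8×2 + 10×4 = 74
Option 5: 9×0 + 11×5 + 8×1 + 10×5 = 113
Option 6: 9×5 + 11×2 + 8×5 + 10×3 = 137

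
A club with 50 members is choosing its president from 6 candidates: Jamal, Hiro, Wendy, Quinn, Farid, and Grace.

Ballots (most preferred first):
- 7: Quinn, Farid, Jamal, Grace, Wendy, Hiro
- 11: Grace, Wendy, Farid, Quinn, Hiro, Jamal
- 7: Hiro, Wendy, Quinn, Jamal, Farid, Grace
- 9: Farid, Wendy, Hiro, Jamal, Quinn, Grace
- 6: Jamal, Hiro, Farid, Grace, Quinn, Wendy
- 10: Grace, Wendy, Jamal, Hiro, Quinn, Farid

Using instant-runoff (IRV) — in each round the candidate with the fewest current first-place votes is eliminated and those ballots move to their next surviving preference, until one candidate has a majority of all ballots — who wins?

Round 1: Jamal 6, Hiro 7, Wendy 0, Quinn 7, Farid 9, Grace 21. Wendy eliminated.
Round 2: Jamal 6, Hiro 7, Quinn 7, Farid 9, Grace 21. Jamal eliminated.
Round 3: Hiro 13, Quinn 7, Farid 9, Grace 21. Quinn eliminated.
Round 4: Hiro 13, Farid 16, Grace 21. Hiro eliminated.
Round 5: Farid 29, Grace 21. Farid has a majority (≥26).

Farid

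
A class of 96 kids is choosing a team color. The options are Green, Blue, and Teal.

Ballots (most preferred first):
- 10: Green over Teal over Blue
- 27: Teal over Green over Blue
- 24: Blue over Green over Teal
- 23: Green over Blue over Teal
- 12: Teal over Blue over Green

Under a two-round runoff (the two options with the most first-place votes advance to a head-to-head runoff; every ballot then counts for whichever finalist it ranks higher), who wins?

Green

Round 1 first-place votes: Green 33, Blue 24, Teal 39. Teal and Green advance.
Runoff: Teal is ranked above Green on 39 ballots, Green above Teal on 57.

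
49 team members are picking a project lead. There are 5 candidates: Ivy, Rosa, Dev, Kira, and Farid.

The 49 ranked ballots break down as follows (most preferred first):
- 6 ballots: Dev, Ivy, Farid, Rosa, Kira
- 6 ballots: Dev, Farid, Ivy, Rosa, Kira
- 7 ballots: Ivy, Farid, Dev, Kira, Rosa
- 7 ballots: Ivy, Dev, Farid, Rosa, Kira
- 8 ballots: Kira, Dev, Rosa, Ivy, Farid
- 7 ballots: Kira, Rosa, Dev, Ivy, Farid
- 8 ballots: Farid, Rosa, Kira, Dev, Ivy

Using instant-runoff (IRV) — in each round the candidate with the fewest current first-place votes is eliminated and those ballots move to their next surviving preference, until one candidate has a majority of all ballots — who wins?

Ivy

Round 1: Ivy 14, Rosa 0, Dev 12, Kira 15, Farid 8. Rosa eliminated.
Round 2: Ivy 14, Dev 12, Kira 15, Farid 8. Farid eliminated.
Round 3: Ivy 14, Dev 12, Kira 23. Dev eliminated.
Round 4: Ivy 26, Kira 23. Ivy has a majority (≥25).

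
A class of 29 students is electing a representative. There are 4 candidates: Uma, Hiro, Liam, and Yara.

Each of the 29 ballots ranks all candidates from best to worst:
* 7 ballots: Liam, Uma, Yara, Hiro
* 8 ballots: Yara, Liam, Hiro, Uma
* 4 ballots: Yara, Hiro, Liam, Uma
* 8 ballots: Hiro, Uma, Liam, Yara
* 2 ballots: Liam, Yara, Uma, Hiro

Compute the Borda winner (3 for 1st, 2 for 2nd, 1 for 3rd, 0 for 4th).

Uma: 7×2 + 8×0 + 4×0 + 8×2 + 2×1 = 32
Hiro: 7×0 + 8×1 + 4×2 + 8×3 + 2×0 = 40
Liam: 7×3 + 8×2 + 4×1 + 8×1 + 2×3 = 55
Yara: 7×1 + 8×3 + 4×3 + 8×0 + 2×2 = 47

Liam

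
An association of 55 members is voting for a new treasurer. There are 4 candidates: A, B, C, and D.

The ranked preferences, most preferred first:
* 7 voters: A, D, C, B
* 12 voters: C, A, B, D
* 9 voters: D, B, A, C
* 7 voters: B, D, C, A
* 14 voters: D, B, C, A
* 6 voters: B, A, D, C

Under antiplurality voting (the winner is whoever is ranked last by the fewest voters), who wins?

B

Last-place votes: A 21, B 7, C 15, D 12.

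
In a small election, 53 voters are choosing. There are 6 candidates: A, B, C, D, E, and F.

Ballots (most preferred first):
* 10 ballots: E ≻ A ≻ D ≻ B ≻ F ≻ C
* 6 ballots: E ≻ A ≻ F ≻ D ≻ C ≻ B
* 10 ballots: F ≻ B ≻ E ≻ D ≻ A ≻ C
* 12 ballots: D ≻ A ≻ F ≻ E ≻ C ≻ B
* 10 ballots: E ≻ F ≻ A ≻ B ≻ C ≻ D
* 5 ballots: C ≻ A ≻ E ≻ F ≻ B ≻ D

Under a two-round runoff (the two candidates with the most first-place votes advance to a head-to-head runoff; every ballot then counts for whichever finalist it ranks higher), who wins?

E

Round 1 first-place votes: A 0, B 0, C 5, D 12, E 26, F 10. E and D advance.
Runoff: E is ranked above D on 41 ballots, D above E on 12.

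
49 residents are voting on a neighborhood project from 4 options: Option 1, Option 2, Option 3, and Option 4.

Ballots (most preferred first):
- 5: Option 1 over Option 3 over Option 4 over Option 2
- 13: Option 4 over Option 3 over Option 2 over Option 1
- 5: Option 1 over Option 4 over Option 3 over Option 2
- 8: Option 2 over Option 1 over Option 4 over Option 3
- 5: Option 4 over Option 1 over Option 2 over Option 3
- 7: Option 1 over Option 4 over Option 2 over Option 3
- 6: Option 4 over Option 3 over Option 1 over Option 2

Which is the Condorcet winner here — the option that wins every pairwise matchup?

Option 1

Option 1 vs Option 2: 28–21
Option 1 vs Option 3: 30–19
Option 1 vs Option 4: 25–24
Option 1 beats every other option.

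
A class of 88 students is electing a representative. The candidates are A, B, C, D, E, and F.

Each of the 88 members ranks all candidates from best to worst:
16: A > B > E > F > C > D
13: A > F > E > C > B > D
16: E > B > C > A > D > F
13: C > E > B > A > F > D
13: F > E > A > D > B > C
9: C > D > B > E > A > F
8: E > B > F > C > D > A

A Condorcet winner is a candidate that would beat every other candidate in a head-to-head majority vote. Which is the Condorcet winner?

E vs A: 59–29
E vs B: 63–25
E vs C: 66–22
E vs D: 79–9
E vs F: 62–26
E beats every other candidate.

E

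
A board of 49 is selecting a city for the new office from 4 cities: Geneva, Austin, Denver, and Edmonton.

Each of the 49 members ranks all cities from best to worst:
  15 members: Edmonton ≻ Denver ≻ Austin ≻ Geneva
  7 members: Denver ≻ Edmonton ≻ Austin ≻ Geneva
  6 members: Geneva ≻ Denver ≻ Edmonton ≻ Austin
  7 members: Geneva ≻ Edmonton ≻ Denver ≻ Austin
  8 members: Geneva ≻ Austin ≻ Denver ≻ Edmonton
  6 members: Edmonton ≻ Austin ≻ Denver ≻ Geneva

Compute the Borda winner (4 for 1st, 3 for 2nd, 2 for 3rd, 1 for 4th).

Geneva: 15×1 + 7×1 + 6×4 + 7×4 + 8×4 + 6×1 = 112
Austin: 15×2 + 7×2 + 6×1 + 7×1 + 8×3 + 6×3 = 99
Denver: 15×3 + 7×4 + 6×3 + 7×2 + 8×2 + 6×2 = 133
Edmonton: 15×4 + 7×3 + 6×2 + 7×3 + 8×1 + 6×4 = 146

Edmonton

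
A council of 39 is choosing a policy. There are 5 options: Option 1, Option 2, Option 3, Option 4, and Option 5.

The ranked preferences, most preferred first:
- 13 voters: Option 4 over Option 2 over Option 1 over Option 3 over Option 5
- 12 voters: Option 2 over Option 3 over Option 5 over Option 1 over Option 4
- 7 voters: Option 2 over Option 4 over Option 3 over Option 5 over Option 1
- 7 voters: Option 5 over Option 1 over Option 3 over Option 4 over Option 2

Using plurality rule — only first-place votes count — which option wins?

First-place votes: Option 1 0, Option 2 19, Option 3 0, Option 4 13, Option 5 7.

Option 2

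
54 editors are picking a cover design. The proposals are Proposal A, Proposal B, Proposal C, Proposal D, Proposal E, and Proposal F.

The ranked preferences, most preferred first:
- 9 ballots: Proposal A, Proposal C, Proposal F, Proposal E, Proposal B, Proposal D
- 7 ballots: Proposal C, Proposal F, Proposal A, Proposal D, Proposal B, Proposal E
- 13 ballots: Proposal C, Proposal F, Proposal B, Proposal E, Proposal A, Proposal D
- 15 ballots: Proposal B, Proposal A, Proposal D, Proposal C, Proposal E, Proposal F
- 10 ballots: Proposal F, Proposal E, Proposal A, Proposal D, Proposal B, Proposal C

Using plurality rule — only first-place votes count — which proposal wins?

Proposal C

First-place votes: Proposal A 9, Proposal B 15, Proposal C 20, Proposal D 0, Proposal E 0, Proposal F 10.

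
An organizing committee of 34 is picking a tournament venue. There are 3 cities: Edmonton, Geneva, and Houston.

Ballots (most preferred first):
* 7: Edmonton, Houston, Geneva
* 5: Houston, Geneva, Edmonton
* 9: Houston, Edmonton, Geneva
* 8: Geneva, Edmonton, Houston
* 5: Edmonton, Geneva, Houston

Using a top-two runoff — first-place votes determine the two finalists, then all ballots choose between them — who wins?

Round 1 first-place votes: Edmonton 12, Geneva 8, Houston 14. Houston and Edmonton advance.
Runoff: Houston is ranked above Edmonton on 14 ballots, Edmonton above Houston on 20.

Edmonton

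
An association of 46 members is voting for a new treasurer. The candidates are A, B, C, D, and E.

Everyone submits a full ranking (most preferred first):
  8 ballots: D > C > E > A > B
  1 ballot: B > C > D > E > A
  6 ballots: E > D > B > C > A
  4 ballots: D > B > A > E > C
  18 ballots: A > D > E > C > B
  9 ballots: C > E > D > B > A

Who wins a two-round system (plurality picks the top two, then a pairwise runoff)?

D

Round 1 first-place votes: A 18, B 1, C 9, D 12, E 6. A and D advance.
Runoff: A is ranked above D on 18 ballots, D above A on 28.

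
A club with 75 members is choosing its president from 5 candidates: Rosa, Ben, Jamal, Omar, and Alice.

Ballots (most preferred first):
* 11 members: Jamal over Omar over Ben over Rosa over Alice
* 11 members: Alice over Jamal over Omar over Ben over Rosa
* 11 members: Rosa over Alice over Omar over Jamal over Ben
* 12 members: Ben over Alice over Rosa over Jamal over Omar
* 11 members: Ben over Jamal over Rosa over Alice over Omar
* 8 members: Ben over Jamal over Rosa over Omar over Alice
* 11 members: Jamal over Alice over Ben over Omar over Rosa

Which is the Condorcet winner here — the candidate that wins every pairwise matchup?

Jamal vs Rosa: 52–23
Jamal vs Ben: 44–31
Jamal vs Omar: 64–11
Jamal vs Alice: 41–34
Jamal beats every other candidate.

Jamal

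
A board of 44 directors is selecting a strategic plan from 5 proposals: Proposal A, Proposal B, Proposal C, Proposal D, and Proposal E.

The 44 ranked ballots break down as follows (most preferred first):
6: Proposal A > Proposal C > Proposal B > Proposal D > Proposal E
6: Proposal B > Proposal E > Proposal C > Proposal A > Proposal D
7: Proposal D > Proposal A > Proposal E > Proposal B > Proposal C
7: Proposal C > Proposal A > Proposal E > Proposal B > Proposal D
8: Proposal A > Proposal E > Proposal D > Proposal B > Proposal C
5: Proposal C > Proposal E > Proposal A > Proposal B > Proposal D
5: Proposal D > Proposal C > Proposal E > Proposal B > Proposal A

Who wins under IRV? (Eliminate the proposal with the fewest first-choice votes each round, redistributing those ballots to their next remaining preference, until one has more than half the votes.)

Proposal C

Round 1: Proposal A 14, Proposal B 6, Proposal C 12, Proposal D 12, Proposal E 0. Proposal E eliminated.
Round 2: Proposal A 14, Proposal B 6, Proposal C 12, Proposal D 12. Proposal B eliminated.
Round 3: Proposal A 14, Proposal C 18, Proposal D 12. Proposal D eliminated.
Round 4: Proposal A 21, Proposal C 23. Proposal C has a majority (≥23).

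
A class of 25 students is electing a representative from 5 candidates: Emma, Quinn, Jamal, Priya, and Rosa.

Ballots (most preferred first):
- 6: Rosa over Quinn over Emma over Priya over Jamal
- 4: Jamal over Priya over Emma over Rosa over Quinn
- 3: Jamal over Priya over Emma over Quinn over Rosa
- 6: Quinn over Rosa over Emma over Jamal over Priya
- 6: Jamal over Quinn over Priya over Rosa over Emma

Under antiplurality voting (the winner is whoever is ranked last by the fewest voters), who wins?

Last-place votes: Emma 6, Quinn 4, Jamal 6, Priya 6, Rosa 3.

Rosa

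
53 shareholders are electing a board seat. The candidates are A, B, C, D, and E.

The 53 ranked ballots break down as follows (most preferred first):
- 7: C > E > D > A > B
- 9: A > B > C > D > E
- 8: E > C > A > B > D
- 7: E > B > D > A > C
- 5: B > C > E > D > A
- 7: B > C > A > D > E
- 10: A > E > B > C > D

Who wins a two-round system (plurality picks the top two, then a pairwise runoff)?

Round 1 first-place votes: A 19, B 12, C 7, D 0, E 15. A and E advance.
Runoff: A is ranked above E on 26 ballots, E above A on 27.

E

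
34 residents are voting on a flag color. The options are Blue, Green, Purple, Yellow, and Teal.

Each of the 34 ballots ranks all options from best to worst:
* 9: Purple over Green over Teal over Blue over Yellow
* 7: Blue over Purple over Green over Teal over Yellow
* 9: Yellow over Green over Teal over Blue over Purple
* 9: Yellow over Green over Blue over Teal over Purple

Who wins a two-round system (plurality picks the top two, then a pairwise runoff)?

Round 1 first-place votes: Blue 7, Green 0, Purple 9, Yellow 18, Teal 0. Yellow and Purple advance.
Runoff: Yellow is ranked above Purple on 18 ballots, Purple above Yellow on 16.

Yellow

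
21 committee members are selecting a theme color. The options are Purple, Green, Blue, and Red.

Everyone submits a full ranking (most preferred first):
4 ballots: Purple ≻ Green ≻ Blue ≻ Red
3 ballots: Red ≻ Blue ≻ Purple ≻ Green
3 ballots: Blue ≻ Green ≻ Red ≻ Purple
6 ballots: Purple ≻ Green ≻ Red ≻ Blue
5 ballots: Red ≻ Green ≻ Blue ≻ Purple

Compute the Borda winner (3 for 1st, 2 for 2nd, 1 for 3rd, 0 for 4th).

Purple: 4×3 + 3×1 + 3×0 + 6×3 + 5×0 = 33
Green: 4×2 + 3×0 + 3×2 + 6×2 + 5×2 = 36
Blue: 4×1 + 3×2 + 3×3 + 6×0 + 5×1 = 24
Red: 4×0 + 3×3 + 3×1 + 6×1 + 5×3 = 33

Green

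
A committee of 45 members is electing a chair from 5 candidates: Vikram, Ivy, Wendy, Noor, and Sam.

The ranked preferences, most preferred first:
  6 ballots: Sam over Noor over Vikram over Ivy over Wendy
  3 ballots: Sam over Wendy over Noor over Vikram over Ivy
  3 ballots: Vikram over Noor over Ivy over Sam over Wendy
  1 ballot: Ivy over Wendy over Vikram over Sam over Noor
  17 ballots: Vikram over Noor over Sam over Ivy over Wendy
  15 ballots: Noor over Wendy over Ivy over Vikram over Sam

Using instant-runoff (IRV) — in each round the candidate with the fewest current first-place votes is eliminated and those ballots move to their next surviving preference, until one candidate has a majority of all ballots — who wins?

Noor

Round 1: Vikram 20, Ivy 1, Wendy 0, Noor 15, Sam 9. Wendy eliminated.
Round 2: Vikram 20, Ivy 1, Noor 15, Sam 9. Ivy eliminated.
Round 3: Vikram 21, Noor 15, Sam 9. Sam eliminated.
Round 4: Vikram 21, Noor 24. Noor has a majority (≥23).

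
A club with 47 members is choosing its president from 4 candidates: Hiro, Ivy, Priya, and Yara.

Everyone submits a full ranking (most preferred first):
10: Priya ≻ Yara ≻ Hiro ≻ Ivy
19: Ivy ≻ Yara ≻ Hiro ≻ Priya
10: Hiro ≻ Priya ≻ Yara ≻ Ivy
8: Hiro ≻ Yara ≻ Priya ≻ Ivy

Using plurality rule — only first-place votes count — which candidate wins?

Ivy

First-place votes: Hiro 18, Ivy 19, Priya 10, Yara 0.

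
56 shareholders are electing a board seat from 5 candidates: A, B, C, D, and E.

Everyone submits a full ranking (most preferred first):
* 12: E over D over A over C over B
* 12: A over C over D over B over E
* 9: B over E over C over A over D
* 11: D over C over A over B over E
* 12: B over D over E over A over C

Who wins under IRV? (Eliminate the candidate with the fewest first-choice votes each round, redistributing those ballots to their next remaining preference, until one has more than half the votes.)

A

Round 1: A 12, B 21, C 0, D 11, E 12. C eliminated.
Round 2: A 12, B 21, D 11, E 12. D eliminated.
Round 3: A 23, B 21, E 12. E eliminated.
Round 4: A 35, B 21. A has a majority (≥29).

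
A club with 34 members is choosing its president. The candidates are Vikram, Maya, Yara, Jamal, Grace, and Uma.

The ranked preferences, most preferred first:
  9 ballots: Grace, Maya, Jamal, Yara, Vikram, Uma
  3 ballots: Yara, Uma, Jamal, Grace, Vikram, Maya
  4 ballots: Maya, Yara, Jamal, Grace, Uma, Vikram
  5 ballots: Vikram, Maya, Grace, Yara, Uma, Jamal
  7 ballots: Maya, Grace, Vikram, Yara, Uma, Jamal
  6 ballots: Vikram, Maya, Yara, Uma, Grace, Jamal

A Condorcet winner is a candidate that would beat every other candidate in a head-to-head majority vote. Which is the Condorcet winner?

Maya

Maya vs Vikram: 20–14
Maya vs Yara: 31–3
Maya vs Jamal: 31–3
Maya vs Grace: 22–12
Maya vs Uma: 31–3
Maya beats every other candidate.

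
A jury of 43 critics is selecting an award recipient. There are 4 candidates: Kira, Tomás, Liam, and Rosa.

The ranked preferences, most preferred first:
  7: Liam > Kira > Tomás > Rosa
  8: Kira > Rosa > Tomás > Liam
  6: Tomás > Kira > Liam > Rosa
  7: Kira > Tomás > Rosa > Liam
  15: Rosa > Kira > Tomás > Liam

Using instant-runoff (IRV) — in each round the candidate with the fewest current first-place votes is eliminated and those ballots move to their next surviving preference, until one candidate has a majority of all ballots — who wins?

Round 1: Kira 15, Tomás 6, Liam 7, Rosa 15. Tomás eliminated.
Round 2: Kira 21, Liam 7, Rosa 15. Liam eliminated.
Round 3: Kira 28, Rosa 15. Kira has a majority (≥22).

Kira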